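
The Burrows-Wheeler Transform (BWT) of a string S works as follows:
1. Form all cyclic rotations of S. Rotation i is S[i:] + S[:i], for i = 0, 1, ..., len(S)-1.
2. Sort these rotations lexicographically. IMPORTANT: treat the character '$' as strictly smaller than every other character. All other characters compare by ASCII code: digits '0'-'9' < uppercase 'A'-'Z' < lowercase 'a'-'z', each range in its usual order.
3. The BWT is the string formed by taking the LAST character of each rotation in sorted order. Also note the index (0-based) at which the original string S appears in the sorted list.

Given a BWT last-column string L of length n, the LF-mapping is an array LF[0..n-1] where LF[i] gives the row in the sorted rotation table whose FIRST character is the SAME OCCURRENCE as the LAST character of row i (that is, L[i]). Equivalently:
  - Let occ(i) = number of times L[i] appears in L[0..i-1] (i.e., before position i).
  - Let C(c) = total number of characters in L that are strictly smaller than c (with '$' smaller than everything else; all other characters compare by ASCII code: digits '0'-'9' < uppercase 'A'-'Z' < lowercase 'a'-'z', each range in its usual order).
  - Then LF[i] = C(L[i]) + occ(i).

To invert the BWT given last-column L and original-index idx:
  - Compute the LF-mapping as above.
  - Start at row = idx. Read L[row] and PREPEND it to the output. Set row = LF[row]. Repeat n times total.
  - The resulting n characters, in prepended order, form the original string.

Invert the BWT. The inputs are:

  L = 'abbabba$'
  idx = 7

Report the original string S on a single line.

Answer: bbaabba$

Derivation:
LF mapping: 1 4 5 2 6 7 3 0
Walk LF starting at row 7, prepending L[row]:
  step 1: row=7, L[7]='$', prepend. Next row=LF[7]=0
  step 2: row=0, L[0]='a', prepend. Next row=LF[0]=1
  step 3: row=1, L[1]='b', prepend. Next row=LF[1]=4
  step 4: row=4, L[4]='b', prepend. Next row=LF[4]=6
  step 5: row=6, L[6]='a', prepend. Next row=LF[6]=3
  step 6: row=3, L[3]='a', prepend. Next row=LF[3]=2
  step 7: row=2, L[2]='b', prepend. Next row=LF[2]=5
  step 8: row=5, L[5]='b', prepend. Next row=LF[5]=7
Reversed output: bbaabba$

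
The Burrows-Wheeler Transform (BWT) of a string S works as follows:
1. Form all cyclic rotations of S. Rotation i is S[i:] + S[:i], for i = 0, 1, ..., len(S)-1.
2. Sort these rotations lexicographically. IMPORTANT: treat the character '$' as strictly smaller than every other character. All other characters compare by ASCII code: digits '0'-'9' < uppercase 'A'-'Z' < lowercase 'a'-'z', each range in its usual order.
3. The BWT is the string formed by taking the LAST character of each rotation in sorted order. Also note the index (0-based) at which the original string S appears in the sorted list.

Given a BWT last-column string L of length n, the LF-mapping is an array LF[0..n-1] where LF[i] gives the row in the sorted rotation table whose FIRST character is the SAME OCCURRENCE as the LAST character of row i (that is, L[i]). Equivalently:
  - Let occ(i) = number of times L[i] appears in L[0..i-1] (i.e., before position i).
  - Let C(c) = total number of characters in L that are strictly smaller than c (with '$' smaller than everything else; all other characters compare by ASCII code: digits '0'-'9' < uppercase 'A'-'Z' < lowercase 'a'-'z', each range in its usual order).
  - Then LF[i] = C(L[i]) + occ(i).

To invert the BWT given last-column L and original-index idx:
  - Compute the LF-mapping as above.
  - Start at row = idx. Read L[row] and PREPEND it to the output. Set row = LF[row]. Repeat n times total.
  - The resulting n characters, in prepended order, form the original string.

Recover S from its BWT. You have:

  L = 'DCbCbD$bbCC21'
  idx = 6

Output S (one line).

Answer: CbCC1bDCb2bD$

Derivation:
LF mapping: 7 3 9 4 10 8 0 11 12 5 6 2 1
Walk LF starting at row 6, prepending L[row]:
  step 1: row=6, L[6]='$', prepend. Next row=LF[6]=0
  step 2: row=0, L[0]='D', prepend. Next row=LF[0]=7
  step 3: row=7, L[7]='b', prepend. Next row=LF[7]=11
  step 4: row=11, L[11]='2', prepend. Next row=LF[11]=2
  step 5: row=2, L[2]='b', prepend. Next row=LF[2]=9
  step 6: row=9, L[9]='C', prepend. Next row=LF[9]=5
  step 7: row=5, L[5]='D', prepend. Next row=LF[5]=8
  step 8: row=8, L[8]='b', prepend. Next row=LF[8]=12
  step 9: row=12, L[12]='1', prepend. Next row=LF[12]=1
  step 10: row=1, L[1]='C', prepend. Next row=LF[1]=3
  step 11: row=3, L[3]='C', prepend. Next row=LF[3]=4
  step 12: row=4, L[4]='b', prepend. Next row=LF[4]=10
  step 13: row=10, L[10]='C', prepend. Next row=LF[10]=6
Reversed output: CbCC1bDCb2bD$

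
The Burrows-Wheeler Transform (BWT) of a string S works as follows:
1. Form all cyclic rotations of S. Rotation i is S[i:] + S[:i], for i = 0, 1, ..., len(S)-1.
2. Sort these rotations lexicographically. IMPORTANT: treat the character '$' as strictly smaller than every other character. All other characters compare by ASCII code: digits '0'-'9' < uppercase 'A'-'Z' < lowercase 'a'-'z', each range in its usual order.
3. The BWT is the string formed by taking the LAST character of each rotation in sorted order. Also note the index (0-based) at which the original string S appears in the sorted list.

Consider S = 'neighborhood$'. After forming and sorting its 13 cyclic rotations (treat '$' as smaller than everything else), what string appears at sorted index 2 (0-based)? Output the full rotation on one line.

Answer: d$neighborhoo

Derivation:
All 13 rotations (rotation i = S[i:]+S[:i]):
  rot[0] = neighborhood$
  rot[1] = eighborhood$n
  rot[2] = ighborhood$ne
  rot[3] = ghborhood$nei
  rot[4] = hborhood$neig
  rot[5] = borhood$neigh
  rot[6] = orhood$neighb
  rot[7] = rhood$neighbo
  rot[8] = hood$neighbor
  rot[9] = ood$neighborh
  rot[10] = od$neighborho
  rot[11] = d$neighborhoo
  rot[12] = $neighborhood
Sorted (with $ < everything):
  sorted[0] = $neighborhood
  sorted[1] = borhood$neigh
  sorted[2] = d$neighborhoo
  sorted[3] = eighborhood$n
  sorted[4] = ghborhood$nei
  sorted[5] = hborhood$neig
  sorted[6] = hood$neighbor
  sorted[7] = ighborhood$ne
  sorted[8] = neighborhood$
  sorted[9] = od$neighborho
  sorted[10] = ood$neighborh
  sorted[11] = orhood$neighb
  sorted[12] = rhood$neighbo
sorted[2] = d$neighborhoo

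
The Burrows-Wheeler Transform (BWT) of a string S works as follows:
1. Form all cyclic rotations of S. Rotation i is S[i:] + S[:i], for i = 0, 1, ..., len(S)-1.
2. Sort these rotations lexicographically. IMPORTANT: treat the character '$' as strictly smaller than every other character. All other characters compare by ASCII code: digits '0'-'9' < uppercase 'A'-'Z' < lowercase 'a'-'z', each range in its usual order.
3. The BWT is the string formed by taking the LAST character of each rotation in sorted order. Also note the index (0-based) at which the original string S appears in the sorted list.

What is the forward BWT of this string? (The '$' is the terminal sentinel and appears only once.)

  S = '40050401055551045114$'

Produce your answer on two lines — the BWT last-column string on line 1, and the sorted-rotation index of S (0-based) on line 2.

All 21 rotations (rotation i = S[i:]+S[:i]):
  rot[0] = 40050401055551045114$
  rot[1] = 0050401055551045114$4
  rot[2] = 050401055551045114$40
  rot[3] = 50401055551045114$400
  rot[4] = 0401055551045114$4005
  rot[5] = 401055551045114$40050
  rot[6] = 01055551045114$400504
  rot[7] = 1055551045114$4005040
  rot[8] = 055551045114$40050401
  rot[9] = 55551045114$400504010
  rot[10] = 5551045114$4005040105
  rot[11] = 551045114$40050401055
  rot[12] = 51045114$400504010555
  rot[13] = 1045114$4005040105555
  rot[14] = 045114$40050401055551
  rot[15] = 45114$400504010555510
  rot[16] = 5114$4005040105555104
  rot[17] = 114$40050401055551045
  rot[18] = 14$400504010555510451
  rot[19] = 4$4005040105555104511
  rot[20] = $40050401055551045114
Sorted (with $ < everything):
  sorted[0] = $40050401055551045114  (last char: '4')
  sorted[1] = 0050401055551045114$4  (last char: '4')
  sorted[2] = 01055551045114$400504  (last char: '4')
  sorted[3] = 0401055551045114$4005  (last char: '5')
  sorted[4] = 045114$40050401055551  (last char: '1')
  sorted[5] = 050401055551045114$40  (last char: '0')
  sorted[6] = 055551045114$40050401  (last char: '1')
  sorted[7] = 1045114$4005040105555  (last char: '5')
  sorted[8] = 1055551045114$4005040  (last char: '0')
  sorted[9] = 114$40050401055551045  (last char: '5')
  sorted[10] = 14$400504010555510451  (last char: '1')
  sorted[11] = 4$4005040105555104511  (last char: '1')
  sorted[12] = 40050401055551045114$  (last char: '$')
  sorted[13] = 401055551045114$40050  (last char: '0')
  sorted[14] = 45114$400504010555510  (last char: '0')
  sorted[15] = 50401055551045114$400  (last char: '0')
  sorted[16] = 51045114$400504010555  (last char: '5')
  sorted[17] = 5114$4005040105555104  (last char: '4')
  sorted[18] = 551045114$40050401055  (last char: '5')
  sorted[19] = 5551045114$4005040105  (last char: '5')
  sorted[20] = 55551045114$400504010  (last char: '0')
Last column: 444510150511$00054550
Original string S is at sorted index 12

Answer: 444510150511$00054550
12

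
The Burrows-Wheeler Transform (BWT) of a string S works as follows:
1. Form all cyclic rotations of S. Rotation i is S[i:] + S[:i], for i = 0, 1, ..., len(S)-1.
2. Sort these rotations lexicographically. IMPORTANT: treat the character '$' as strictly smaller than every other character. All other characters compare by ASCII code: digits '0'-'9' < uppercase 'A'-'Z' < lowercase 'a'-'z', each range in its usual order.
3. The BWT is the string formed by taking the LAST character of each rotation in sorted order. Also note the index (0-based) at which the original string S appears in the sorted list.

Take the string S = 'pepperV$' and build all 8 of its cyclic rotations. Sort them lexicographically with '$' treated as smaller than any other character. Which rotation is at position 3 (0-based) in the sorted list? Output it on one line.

Answer: erV$pepp

Derivation:
All 8 rotations (rotation i = S[i:]+S[:i]):
  rot[0] = pepperV$
  rot[1] = epperV$p
  rot[2] = pperV$pe
  rot[3] = perV$pep
  rot[4] = erV$pepp
  rot[5] = rV$peppe
  rot[6] = V$pepper
  rot[7] = $pepperV
Sorted (with $ < everything):
  sorted[0] = $pepperV
  sorted[1] = V$pepper
  sorted[2] = epperV$p
  sorted[3] = erV$pepp
  sorted[4] = pepperV$
  sorted[5] = perV$pep
  sorted[6] = pperV$pe
  sorted[7] = rV$peppe
sorted[3] = erV$pepp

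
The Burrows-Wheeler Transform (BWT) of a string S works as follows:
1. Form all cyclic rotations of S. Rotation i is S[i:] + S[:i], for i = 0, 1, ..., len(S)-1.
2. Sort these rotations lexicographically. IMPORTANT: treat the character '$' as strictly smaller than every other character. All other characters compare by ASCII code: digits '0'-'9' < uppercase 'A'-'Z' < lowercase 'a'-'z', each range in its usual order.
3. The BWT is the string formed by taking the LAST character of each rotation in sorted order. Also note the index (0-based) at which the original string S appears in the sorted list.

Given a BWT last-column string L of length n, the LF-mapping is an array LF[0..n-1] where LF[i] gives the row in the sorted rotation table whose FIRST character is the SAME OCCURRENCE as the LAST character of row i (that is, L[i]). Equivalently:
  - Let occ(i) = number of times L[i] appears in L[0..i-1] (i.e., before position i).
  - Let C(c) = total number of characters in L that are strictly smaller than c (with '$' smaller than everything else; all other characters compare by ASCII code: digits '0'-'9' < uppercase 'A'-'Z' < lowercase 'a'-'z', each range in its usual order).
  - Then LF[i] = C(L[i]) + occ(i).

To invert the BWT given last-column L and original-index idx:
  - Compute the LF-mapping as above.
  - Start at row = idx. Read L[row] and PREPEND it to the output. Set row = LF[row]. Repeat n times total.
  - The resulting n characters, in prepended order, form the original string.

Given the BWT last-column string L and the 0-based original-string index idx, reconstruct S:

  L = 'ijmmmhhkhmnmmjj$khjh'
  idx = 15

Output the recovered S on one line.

Answer: mhmkjhhnjmkmjmhjmhi$

Derivation:
LF mapping: 6 7 13 14 15 1 2 11 3 16 19 17 18 8 9 0 12 4 10 5
Walk LF starting at row 15, prepending L[row]:
  step 1: row=15, L[15]='$', prepend. Next row=LF[15]=0
  step 2: row=0, L[0]='i', prepend. Next row=LF[0]=6
  step 3: row=6, L[6]='h', prepend. Next row=LF[6]=2
  step 4: row=2, L[2]='m', prepend. Next row=LF[2]=13
  step 5: row=13, L[13]='j', prepend. Next row=LF[13]=8
  step 6: row=8, L[8]='h', prepend. Next row=LF[8]=3
  step 7: row=3, L[3]='m', prepend. Next row=LF[3]=14
  step 8: row=14, L[14]='j', prepend. Next row=LF[14]=9
  step 9: row=9, L[9]='m', prepend. Next row=LF[9]=16
  step 10: row=16, L[16]='k', prepend. Next row=LF[16]=12
  step 11: row=12, L[12]='m', prepend. Next row=LF[12]=18
  step 12: row=18, L[18]='j', prepend. Next row=LF[18]=10
  step 13: row=10, L[10]='n', prepend. Next row=LF[10]=19
  step 14: row=19, L[19]='h', prepend. Next row=LF[19]=5
  step 15: row=5, L[5]='h', prepend. Next row=LF[5]=1
  step 16: row=1, L[1]='j', prepend. Next row=LF[1]=7
  step 17: row=7, L[7]='k', prepend. Next row=LF[7]=11
  step 18: row=11, L[11]='m', prepend. Next row=LF[11]=17
  step 19: row=17, L[17]='h', prepend. Next row=LF[17]=4
  step 20: row=4, L[4]='m', prepend. Next row=LF[4]=15
Reversed output: mhmkjhhnjmkmjmhjmhi$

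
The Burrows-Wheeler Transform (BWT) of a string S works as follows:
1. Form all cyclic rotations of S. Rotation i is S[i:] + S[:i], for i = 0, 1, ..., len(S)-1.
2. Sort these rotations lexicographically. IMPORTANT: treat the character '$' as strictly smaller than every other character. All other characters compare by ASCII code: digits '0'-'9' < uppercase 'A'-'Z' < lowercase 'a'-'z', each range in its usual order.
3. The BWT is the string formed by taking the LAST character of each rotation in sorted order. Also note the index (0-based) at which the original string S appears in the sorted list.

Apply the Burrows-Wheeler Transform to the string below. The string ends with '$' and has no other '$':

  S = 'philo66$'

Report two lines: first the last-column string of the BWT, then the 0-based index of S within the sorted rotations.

All 8 rotations (rotation i = S[i:]+S[:i]):
  rot[0] = philo66$
  rot[1] = hilo66$p
  rot[2] = ilo66$ph
  rot[3] = lo66$phi
  rot[4] = o66$phil
  rot[5] = 66$philo
  rot[6] = 6$philo6
  rot[7] = $philo66
Sorted (with $ < everything):
  sorted[0] = $philo66  (last char: '6')
  sorted[1] = 6$philo6  (last char: '6')
  sorted[2] = 66$philo  (last char: 'o')
  sorted[3] = hilo66$p  (last char: 'p')
  sorted[4] = ilo66$ph  (last char: 'h')
  sorted[5] = lo66$phi  (last char: 'i')
  sorted[6] = o66$phil  (last char: 'l')
  sorted[7] = philo66$  (last char: '$')
Last column: 66ophil$
Original string S is at sorted index 7

Answer: 66ophil$
7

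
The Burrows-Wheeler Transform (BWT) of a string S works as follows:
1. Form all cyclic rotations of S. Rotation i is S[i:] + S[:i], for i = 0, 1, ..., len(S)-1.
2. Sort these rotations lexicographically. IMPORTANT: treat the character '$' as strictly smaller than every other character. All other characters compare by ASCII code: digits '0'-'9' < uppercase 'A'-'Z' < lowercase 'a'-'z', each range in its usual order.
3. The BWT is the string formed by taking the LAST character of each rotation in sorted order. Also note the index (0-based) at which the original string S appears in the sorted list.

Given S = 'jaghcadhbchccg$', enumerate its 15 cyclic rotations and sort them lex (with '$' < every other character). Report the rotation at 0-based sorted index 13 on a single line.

Answer: hccg$jaghcadhbc

Derivation:
All 15 rotations (rotation i = S[i:]+S[:i]):
  rot[0] = jaghcadhbchccg$
  rot[1] = aghcadhbchccg$j
  rot[2] = ghcadhbchccg$ja
  rot[3] = hcadhbchccg$jag
  rot[4] = cadhbchccg$jagh
  rot[5] = adhbchccg$jaghc
  rot[6] = dhbchccg$jaghca
  rot[7] = hbchccg$jaghcad
  rot[8] = bchccg$jaghcadh
  rot[9] = chccg$jaghcadhb
  rot[10] = hccg$jaghcadhbc
  rot[11] = ccg$jaghcadhbch
  rot[12] = cg$jaghcadhbchc
  rot[13] = g$jaghcadhbchcc
  rot[14] = $jaghcadhbchccg
Sorted (with $ < everything):
  sorted[0] = $jaghcadhbchccg
  sorted[1] = adhbchccg$jaghc
  sorted[2] = aghcadhbchccg$j
  sorted[3] = bchccg$jaghcadh
  sorted[4] = cadhbchccg$jagh
  sorted[5] = ccg$jaghcadhbch
  sorted[6] = cg$jaghcadhbchc
  sorted[7] = chccg$jaghcadhb
  sorted[8] = dhbchccg$jaghca
  sorted[9] = g$jaghcadhbchcc
  sorted[10] = ghcadhbchccg$ja
  sorted[11] = hbchccg$jaghcad
  sorted[12] = hcadhbchccg$jag
  sorted[13] = hccg$jaghcadhbc
  sorted[14] = jaghcadhbchccg$
sorted[13] = hccg$jaghcadhbc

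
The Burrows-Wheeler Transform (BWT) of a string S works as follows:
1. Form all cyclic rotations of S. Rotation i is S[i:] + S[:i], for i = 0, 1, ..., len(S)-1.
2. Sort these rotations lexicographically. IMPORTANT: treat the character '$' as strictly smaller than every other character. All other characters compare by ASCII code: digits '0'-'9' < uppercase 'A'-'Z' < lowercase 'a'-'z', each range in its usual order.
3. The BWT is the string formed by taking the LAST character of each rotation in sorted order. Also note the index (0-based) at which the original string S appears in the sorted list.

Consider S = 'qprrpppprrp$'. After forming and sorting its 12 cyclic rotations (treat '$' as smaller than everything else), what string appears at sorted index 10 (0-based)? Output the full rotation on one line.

Answer: rrp$qprrpppp

Derivation:
All 12 rotations (rotation i = S[i:]+S[:i]):
  rot[0] = qprrpppprrp$
  rot[1] = prrpppprrp$q
  rot[2] = rrpppprrp$qp
  rot[3] = rpppprrp$qpr
  rot[4] = pppprrp$qprr
  rot[5] = ppprrp$qprrp
  rot[6] = pprrp$qprrpp
  rot[7] = prrp$qprrppp
  rot[8] = rrp$qprrpppp
  rot[9] = rp$qprrppppr
  rot[10] = p$qprrpppprr
  rot[11] = $qprrpppprrp
Sorted (with $ < everything):
  sorted[0] = $qprrpppprrp
  sorted[1] = p$qprrpppprr
  sorted[2] = pppprrp$qprr
  sorted[3] = ppprrp$qprrp
  sorted[4] = pprrp$qprrpp
  sorted[5] = prrp$qprrppp
  sorted[6] = prrpppprrp$q
  sorted[7] = qprrpppprrp$
  sorted[8] = rp$qprrppppr
  sorted[9] = rpppprrp$qpr
  sorted[10] = rrp$qprrpppp
  sorted[11] = rrpppprrp$qp
sorted[10] = rrp$qprrpppp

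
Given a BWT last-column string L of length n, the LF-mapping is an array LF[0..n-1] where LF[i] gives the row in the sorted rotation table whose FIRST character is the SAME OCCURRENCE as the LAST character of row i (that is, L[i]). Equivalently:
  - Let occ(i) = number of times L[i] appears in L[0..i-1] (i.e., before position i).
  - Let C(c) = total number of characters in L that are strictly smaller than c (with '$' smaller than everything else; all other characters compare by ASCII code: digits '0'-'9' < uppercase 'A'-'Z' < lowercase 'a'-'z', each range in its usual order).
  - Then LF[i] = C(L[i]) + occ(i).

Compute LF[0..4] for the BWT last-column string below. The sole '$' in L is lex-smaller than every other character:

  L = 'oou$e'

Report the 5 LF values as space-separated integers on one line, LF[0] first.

Answer: 2 3 4 0 1

Derivation:
Char counts: '$':1, 'e':1, 'o':2, 'u':1
C (first-col start): C('$')=0, C('e')=1, C('o')=2, C('u')=4
L[0]='o': occ=0, LF[0]=C('o')+0=2+0=2
L[1]='o': occ=1, LF[1]=C('o')+1=2+1=3
L[2]='u': occ=0, LF[2]=C('u')+0=4+0=4
L[3]='$': occ=0, LF[3]=C('$')+0=0+0=0
L[4]='e': occ=0, LF[4]=C('e')+0=1+0=1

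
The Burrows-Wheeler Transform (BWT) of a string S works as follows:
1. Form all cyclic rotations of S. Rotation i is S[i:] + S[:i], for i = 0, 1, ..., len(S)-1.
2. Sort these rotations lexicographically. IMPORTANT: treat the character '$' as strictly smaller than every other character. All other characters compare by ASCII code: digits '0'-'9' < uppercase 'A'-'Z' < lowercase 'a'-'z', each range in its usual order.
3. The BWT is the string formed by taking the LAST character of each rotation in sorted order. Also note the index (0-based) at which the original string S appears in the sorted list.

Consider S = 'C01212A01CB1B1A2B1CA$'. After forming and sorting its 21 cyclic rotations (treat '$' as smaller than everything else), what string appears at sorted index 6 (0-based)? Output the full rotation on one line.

Answer: 1B1A2B1CA$C01212A01CB

Derivation:
All 21 rotations (rotation i = S[i:]+S[:i]):
  rot[0] = C01212A01CB1B1A2B1CA$
  rot[1] = 01212A01CB1B1A2B1CA$C
  rot[2] = 1212A01CB1B1A2B1CA$C0
  rot[3] = 212A01CB1B1A2B1CA$C01
  rot[4] = 12A01CB1B1A2B1CA$C012
  rot[5] = 2A01CB1B1A2B1CA$C0121
  rot[6] = A01CB1B1A2B1CA$C01212
  rot[7] = 01CB1B1A2B1CA$C01212A
  rot[8] = 1CB1B1A2B1CA$C01212A0
  rot[9] = CB1B1A2B1CA$C01212A01
  rot[10] = B1B1A2B1CA$C01212A01C
  rot[11] = 1B1A2B1CA$C01212A01CB
  rot[12] = B1A2B1CA$C01212A01CB1
  rot[13] = 1A2B1CA$C01212A01CB1B
  rot[14] = A2B1CA$C01212A01CB1B1
  rot[15] = 2B1CA$C01212A01CB1B1A
  rot[16] = B1CA$C01212A01CB1B1A2
  rot[17] = 1CA$C01212A01CB1B1A2B
  rot[18] = CA$C01212A01CB1B1A2B1
  rot[19] = A$C01212A01CB1B1A2B1C
  rot[20] = $C01212A01CB1B1A2B1CA
Sorted (with $ < everything):
  sorted[0] = $C01212A01CB1B1A2B1CA
  sorted[1] = 01212A01CB1B1A2B1CA$C
  sorted[2] = 01CB1B1A2B1CA$C01212A
  sorted[3] = 1212A01CB1B1A2B1CA$C0
  sorted[4] = 12A01CB1B1A2B1CA$C012
  sorted[5] = 1A2B1CA$C01212A01CB1B
  sorted[6] = 1B1A2B1CA$C01212A01CB
  sorted[7] = 1CA$C01212A01CB1B1A2B
  sorted[8] = 1CB1B1A2B1CA$C01212A0
  sorted[9] = 212A01CB1B1A2B1CA$C01
  sorted[10] = 2A01CB1B1A2B1CA$C0121
  sorted[11] = 2B1CA$C01212A01CB1B1A
  sorted[12] = A$C01212A01CB1B1A2B1C
  sorted[13] = A01CB1B1A2B1CA$C01212
  sorted[14] = A2B1CA$C01212A01CB1B1
  sorted[15] = B1A2B1CA$C01212A01CB1
  sorted[16] = B1B1A2B1CA$C01212A01C
  sorted[17] = B1CA$C01212A01CB1B1A2
  sorted[18] = C01212A01CB1B1A2B1CA$
  sorted[19] = CA$C01212A01CB1B1A2B1
  sorted[20] = CB1B1A2B1CA$C01212A01
sorted[6] = 1B1A2B1CA$C01212A01CB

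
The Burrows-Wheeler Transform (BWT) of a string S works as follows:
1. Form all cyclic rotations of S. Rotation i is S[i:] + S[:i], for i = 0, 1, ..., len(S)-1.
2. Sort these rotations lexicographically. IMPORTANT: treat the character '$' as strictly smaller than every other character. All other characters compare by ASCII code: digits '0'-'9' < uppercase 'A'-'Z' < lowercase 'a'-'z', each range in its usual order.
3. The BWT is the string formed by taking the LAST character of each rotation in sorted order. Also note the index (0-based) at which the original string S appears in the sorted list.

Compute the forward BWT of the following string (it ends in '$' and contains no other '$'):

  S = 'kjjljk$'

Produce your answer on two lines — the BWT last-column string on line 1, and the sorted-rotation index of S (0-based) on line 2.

Answer: kkljj$j
5

Derivation:
All 7 rotations (rotation i = S[i:]+S[:i]):
  rot[0] = kjjljk$
  rot[1] = jjljk$k
  rot[2] = jljk$kj
  rot[3] = ljk$kjj
  rot[4] = jk$kjjl
  rot[5] = k$kjjlj
  rot[6] = $kjjljk
Sorted (with $ < everything):
  sorted[0] = $kjjljk  (last char: 'k')
  sorted[1] = jjljk$k  (last char: 'k')
  sorted[2] = jk$kjjl  (last char: 'l')
  sorted[3] = jljk$kj  (last char: 'j')
  sorted[4] = k$kjjlj  (last char: 'j')
  sorted[5] = kjjljk$  (last char: '$')
  sorted[6] = ljk$kjj  (last char: 'j')
Last column: kkljj$j
Original string S is at sorted index 5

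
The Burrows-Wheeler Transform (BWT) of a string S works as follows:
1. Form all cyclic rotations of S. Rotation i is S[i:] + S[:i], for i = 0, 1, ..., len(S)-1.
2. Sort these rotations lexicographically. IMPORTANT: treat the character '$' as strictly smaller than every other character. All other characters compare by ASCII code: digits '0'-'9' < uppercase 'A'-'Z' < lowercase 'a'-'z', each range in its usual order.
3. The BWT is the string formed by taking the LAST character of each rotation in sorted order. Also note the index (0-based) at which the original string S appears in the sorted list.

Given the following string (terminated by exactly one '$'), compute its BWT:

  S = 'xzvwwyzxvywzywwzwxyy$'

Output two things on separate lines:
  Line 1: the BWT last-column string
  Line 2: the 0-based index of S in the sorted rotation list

Answer: yzxvyzwwyzw$yzvxwxwyw
11

Derivation:
All 21 rotations (rotation i = S[i:]+S[:i]):
  rot[0] = xzvwwyzxvywzywwzwxyy$
  rot[1] = zvwwyzxvywzywwzwxyy$x
  rot[2] = vwwyzxvywzywwzwxyy$xz
  rot[3] = wwyzxvywzywwzwxyy$xzv
  rot[4] = wyzxvywzywwzwxyy$xzvw
  rot[5] = yzxvywzywwzwxyy$xzvww
  rot[6] = zxvywzywwzwxyy$xzvwwy
  rot[7] = xvywzywwzwxyy$xzvwwyz
  rot[8] = vywzywwzwxyy$xzvwwyzx
  rot[9] = ywzywwzwxyy$xzvwwyzxv
  rot[10] = wzywwzwxyy$xzvwwyzxvy
  rot[11] = zywwzwxyy$xzvwwyzxvyw
  rot[12] = ywwzwxyy$xzvwwyzxvywz
  rot[13] = wwzwxyy$xzvwwyzxvywzy
  rot[14] = wzwxyy$xzvwwyzxvywzyw
  rot[15] = zwxyy$xzvwwyzxvywzyww
  rot[16] = wxyy$xzvwwyzxvywzywwz
  rot[17] = xyy$xzvwwyzxvywzywwzw
  rot[18] = yy$xzvwwyzxvywzywwzwx
  rot[19] = y$xzvwwyzxvywzywwzwxy
  rot[20] = $xzvwwyzxvywzywwzwxyy
Sorted (with $ < everything):
  sorted[0] = $xzvwwyzxvywzywwzwxyy  (last char: 'y')
  sorted[1] = vwwyzxvywzywwzwxyy$xz  (last char: 'z')
  sorted[2] = vywzywwzwxyy$xzvwwyzx  (last char: 'x')
  sorted[3] = wwyzxvywzywwzwxyy$xzv  (last char: 'v')
  sorted[4] = wwzwxyy$xzvwwyzxvywzy  (last char: 'y')
  sorted[5] = wxyy$xzvwwyzxvywzywwz  (last char: 'z')
  sorted[6] = wyzxvywzywwzwxyy$xzvw  (last char: 'w')
  sorted[7] = wzwxyy$xzvwwyzxvywzyw  (last char: 'w')
  sorted[8] = wzywwzwxyy$xzvwwyzxvy  (last char: 'y')
  sorted[9] = xvywzywwzwxyy$xzvwwyz  (last char: 'z')
  sorted[10] = xyy$xzvwwyzxvywzywwzw  (last char: 'w')
  sorted[11] = xzvwwyzxvywzywwzwxyy$  (last char: '$')
  sorted[12] = y$xzvwwyzxvywzywwzwxy  (last char: 'y')
  sorted[13] = ywwzwxyy$xzvwwyzxvywz  (last char: 'z')
  sorted[14] = ywzywwzwxyy$xzvwwyzxv  (last char: 'v')
  sorted[15] = yy$xzvwwyzxvywzywwzwx  (last char: 'x')
  sorted[16] = yzxvywzywwzwxyy$xzvww  (last char: 'w')
  sorted[17] = zvwwyzxvywzywwzwxyy$x  (last char: 'x')
  sorted[18] = zwxyy$xzvwwyzxvywzyww  (last char: 'w')
  sorted[19] = zxvywzywwzwxyy$xzvwwy  (last char: 'y')
  sorted[20] = zywwzwxyy$xzvwwyzxvyw  (last char: 'w')
Last column: yzxvyzwwyzw$yzvxwxwyw
Original string S is at sorted index 11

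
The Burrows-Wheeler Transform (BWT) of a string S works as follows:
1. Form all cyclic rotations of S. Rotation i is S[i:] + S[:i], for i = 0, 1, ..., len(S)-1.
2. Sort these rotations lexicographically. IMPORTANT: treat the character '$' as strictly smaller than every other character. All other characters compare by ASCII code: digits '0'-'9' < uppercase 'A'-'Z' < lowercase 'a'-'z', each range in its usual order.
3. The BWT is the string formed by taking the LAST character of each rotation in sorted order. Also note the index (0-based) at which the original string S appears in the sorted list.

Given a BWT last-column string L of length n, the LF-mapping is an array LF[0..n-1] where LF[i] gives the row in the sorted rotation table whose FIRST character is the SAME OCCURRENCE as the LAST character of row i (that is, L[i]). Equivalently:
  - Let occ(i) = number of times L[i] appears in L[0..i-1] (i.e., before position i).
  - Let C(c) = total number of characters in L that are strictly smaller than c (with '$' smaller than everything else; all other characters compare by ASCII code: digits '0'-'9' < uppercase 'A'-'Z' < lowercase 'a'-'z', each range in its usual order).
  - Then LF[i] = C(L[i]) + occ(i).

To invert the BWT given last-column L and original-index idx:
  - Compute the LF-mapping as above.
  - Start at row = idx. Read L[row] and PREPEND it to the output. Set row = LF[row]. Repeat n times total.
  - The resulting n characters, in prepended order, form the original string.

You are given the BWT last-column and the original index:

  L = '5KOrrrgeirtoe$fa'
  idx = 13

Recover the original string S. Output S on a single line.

LF mapping: 1 2 3 11 12 13 8 5 9 14 15 10 6 0 7 4
Walk LF starting at row 13, prepending L[row]:
  step 1: row=13, L[13]='$', prepend. Next row=LF[13]=0
  step 2: row=0, L[0]='5', prepend. Next row=LF[0]=1
  step 3: row=1, L[1]='K', prepend. Next row=LF[1]=2
  step 4: row=2, L[2]='O', prepend. Next row=LF[2]=3
  step 5: row=3, L[3]='r', prepend. Next row=LF[3]=11
  step 6: row=11, L[11]='o', prepend. Next row=LF[11]=10
  step 7: row=10, L[10]='t', prepend. Next row=LF[10]=15
  step 8: row=15, L[15]='a', prepend. Next row=LF[15]=4
  step 9: row=4, L[4]='r', prepend. Next row=LF[4]=12
  step 10: row=12, L[12]='e', prepend. Next row=LF[12]=6
  step 11: row=6, L[6]='g', prepend. Next row=LF[6]=8
  step 12: row=8, L[8]='i', prepend. Next row=LF[8]=9
  step 13: row=9, L[9]='r', prepend. Next row=LF[9]=14
  step 14: row=14, L[14]='f', prepend. Next row=LF[14]=7
  step 15: row=7, L[7]='e', prepend. Next row=LF[7]=5
  step 16: row=5, L[5]='r', prepend. Next row=LF[5]=13
Reversed output: refrigeratorOK5$

Answer: refrigeratorOK5$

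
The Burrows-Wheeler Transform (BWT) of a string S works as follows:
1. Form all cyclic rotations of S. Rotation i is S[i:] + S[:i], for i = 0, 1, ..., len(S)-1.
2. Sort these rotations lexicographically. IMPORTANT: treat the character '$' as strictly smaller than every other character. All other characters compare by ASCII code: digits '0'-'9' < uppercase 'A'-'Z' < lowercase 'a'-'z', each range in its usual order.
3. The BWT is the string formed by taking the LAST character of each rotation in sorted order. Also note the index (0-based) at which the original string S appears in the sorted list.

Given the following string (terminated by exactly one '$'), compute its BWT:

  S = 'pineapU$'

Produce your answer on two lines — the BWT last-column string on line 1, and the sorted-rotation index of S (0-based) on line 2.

All 8 rotations (rotation i = S[i:]+S[:i]):
  rot[0] = pineapU$
  rot[1] = ineapU$p
  rot[2] = neapU$pi
  rot[3] = eapU$pin
  rot[4] = apU$pine
  rot[5] = pU$pinea
  rot[6] = U$pineap
  rot[7] = $pineapU
Sorted (with $ < everything):
  sorted[0] = $pineapU  (last char: 'U')
  sorted[1] = U$pineap  (last char: 'p')
  sorted[2] = apU$pine  (last char: 'e')
  sorted[3] = eapU$pin  (last char: 'n')
  sorted[4] = ineapU$p  (last char: 'p')
  sorted[5] = neapU$pi  (last char: 'i')
  sorted[6] = pU$pinea  (last char: 'a')
  sorted[7] = pineapU$  (last char: '$')
Last column: Upenpia$
Original string S is at sorted index 7

Answer: Upenpia$
7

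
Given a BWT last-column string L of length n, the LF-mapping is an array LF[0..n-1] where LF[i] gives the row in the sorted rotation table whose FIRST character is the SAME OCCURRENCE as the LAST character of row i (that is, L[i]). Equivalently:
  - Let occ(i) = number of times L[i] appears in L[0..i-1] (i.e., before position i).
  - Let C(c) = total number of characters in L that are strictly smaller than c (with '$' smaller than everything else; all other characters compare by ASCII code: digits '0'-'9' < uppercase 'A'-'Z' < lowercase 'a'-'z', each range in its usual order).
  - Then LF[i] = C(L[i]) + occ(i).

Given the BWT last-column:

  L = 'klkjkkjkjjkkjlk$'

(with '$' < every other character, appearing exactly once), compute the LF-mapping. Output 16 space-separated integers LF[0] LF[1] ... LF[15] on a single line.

Char counts: '$':1, 'j':5, 'k':8, 'l':2
C (first-col start): C('$')=0, C('j')=1, C('k')=6, C('l')=14
L[0]='k': occ=0, LF[0]=C('k')+0=6+0=6
L[1]='l': occ=0, LF[1]=C('l')+0=14+0=14
L[2]='k': occ=1, LF[2]=C('k')+1=6+1=7
L[3]='j': occ=0, LF[3]=C('j')+0=1+0=1
L[4]='k': occ=2, LF[4]=C('k')+2=6+2=8
L[5]='k': occ=3, LF[5]=C('k')+3=6+3=9
L[6]='j': occ=1, LF[6]=C('j')+1=1+1=2
L[7]='k': occ=4, LF[7]=C('k')+4=6+4=10
L[8]='j': occ=2, LF[8]=C('j')+2=1+2=3
L[9]='j': occ=3, LF[9]=C('j')+3=1+3=4
L[10]='k': occ=5, LF[10]=C('k')+5=6+5=11
L[11]='k': occ=6, LF[11]=C('k')+6=6+6=12
L[12]='j': occ=4, LF[12]=C('j')+4=1+4=5
L[13]='l': occ=1, LF[13]=C('l')+1=14+1=15
L[14]='k': occ=7, LF[14]=C('k')+7=6+7=13
L[15]='$': occ=0, LF[15]=C('$')+0=0+0=0

Answer: 6 14 7 1 8 9 2 10 3 4 11 12 5 15 13 0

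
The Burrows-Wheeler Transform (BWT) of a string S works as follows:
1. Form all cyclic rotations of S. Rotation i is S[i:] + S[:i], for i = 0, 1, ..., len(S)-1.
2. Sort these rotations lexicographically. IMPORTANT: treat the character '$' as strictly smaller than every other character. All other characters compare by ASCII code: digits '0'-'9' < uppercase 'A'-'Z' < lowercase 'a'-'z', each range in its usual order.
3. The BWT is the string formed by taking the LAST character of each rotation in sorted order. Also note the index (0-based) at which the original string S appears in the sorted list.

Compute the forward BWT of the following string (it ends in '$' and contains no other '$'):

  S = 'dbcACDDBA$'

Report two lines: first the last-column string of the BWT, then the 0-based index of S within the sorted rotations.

Answer: ABcDADCdb$
9

Derivation:
All 10 rotations (rotation i = S[i:]+S[:i]):
  rot[0] = dbcACDDBA$
  rot[1] = bcACDDBA$d
  rot[2] = cACDDBA$db
  rot[3] = ACDDBA$dbc
  rot[4] = CDDBA$dbcA
  rot[5] = DDBA$dbcAC
  rot[6] = DBA$dbcACD
  rot[7] = BA$dbcACDD
  rot[8] = A$dbcACDDB
  rot[9] = $dbcACDDBA
Sorted (with $ < everything):
  sorted[0] = $dbcACDDBA  (last char: 'A')
  sorted[1] = A$dbcACDDB  (last char: 'B')
  sorted[2] = ACDDBA$dbc  (last char: 'c')
  sorted[3] = BA$dbcACDD  (last char: 'D')
  sorted[4] = CDDBA$dbcA  (last char: 'A')
  sorted[5] = DBA$dbcACD  (last char: 'D')
  sorted[6] = DDBA$dbcAC  (last char: 'C')
  sorted[7] = bcACDDBA$d  (last char: 'd')
  sorted[8] = cACDDBA$db  (last char: 'b')
  sorted[9] = dbcACDDBA$  (last char: '$')
Last column: ABcDADCdb$
Original string S is at sorted index 9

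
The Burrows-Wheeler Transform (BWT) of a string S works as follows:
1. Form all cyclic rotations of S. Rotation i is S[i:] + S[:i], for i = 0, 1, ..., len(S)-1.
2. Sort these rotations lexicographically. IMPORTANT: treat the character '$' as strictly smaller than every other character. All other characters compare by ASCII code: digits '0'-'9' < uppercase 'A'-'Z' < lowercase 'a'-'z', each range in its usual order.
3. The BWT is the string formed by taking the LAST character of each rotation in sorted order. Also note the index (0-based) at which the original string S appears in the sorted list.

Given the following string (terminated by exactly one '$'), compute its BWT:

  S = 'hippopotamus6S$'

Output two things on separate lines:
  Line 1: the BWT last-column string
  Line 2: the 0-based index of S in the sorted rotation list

Answer: Ss6t$happpoiuom
4

Derivation:
All 15 rotations (rotation i = S[i:]+S[:i]):
  rot[0] = hippopotamus6S$
  rot[1] = ippopotamus6S$h
  rot[2] = ppopotamus6S$hi
  rot[3] = popotamus6S$hip
  rot[4] = opotamus6S$hipp
  rot[5] = potamus6S$hippo
  rot[6] = otamus6S$hippop
  rot[7] = tamus6S$hippopo
  rot[8] = amus6S$hippopot
  rot[9] = mus6S$hippopota
  rot[10] = us6S$hippopotam
  rot[11] = s6S$hippopotamu
  rot[12] = 6S$hippopotamus
  rot[13] = S$hippopotamus6
  rot[14] = $hippopotamus6S
Sorted (with $ < everything):
  sorted[0] = $hippopotamus6S  (last char: 'S')
  sorted[1] = 6S$hippopotamus  (last char: 's')
  sorted[2] = S$hippopotamus6  (last char: '6')
  sorted[3] = amus6S$hippopot  (last char: 't')
  sorted[4] = hippopotamus6S$  (last char: '$')
  sorted[5] = ippopotamus6S$h  (last char: 'h')
  sorted[6] = mus6S$hippopota  (last char: 'a')
  sorted[7] = opotamus6S$hipp  (last char: 'p')
  sorted[8] = otamus6S$hippop  (last char: 'p')
  sorted[9] = popotamus6S$hip  (last char: 'p')
  sorted[10] = potamus6S$hippo  (last char: 'o')
  sorted[11] = ppopotamus6S$hi  (last char: 'i')
  sorted[12] = s6S$hippopotamu  (last char: 'u')
  sorted[13] = tamus6S$hippopo  (last char: 'o')
  sorted[14] = us6S$hippopotam  (last char: 'm')
Last column: Ss6t$happpoiuom
Original string S is at sorted index 4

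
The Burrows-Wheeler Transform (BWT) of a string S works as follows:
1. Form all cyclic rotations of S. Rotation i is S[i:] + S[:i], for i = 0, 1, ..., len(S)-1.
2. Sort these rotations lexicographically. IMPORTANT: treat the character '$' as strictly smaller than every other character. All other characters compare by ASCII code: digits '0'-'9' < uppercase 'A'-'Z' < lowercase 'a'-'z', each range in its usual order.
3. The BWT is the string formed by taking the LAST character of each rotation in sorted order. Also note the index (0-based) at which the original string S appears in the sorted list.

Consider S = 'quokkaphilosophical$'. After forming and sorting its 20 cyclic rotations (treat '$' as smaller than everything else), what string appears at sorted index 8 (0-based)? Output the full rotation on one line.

All 20 rotations (rotation i = S[i:]+S[:i]):
  rot[0] = quokkaphilosophical$
  rot[1] = uokkaphilosophical$q
  rot[2] = okkaphilosophical$qu
  rot[3] = kkaphilosophical$quo
  rot[4] = kaphilosophical$quok
  rot[5] = aphilosophical$quokk
  rot[6] = philosophical$quokka
  rot[7] = hilosophical$quokkap
  rot[8] = ilosophical$quokkaph
  rot[9] = losophical$quokkaphi
  rot[10] = osophical$quokkaphil
  rot[11] = sophical$quokkaphilo
  rot[12] = ophical$quokkaphilos
  rot[13] = phical$quokkaphiloso
  rot[14] = hical$quokkaphilosop
  rot[15] = ical$quokkaphilosoph
  rot[16] = cal$quokkaphilosophi
  rot[17] = al$quokkaphilosophic
  rot[18] = l$quokkaphilosophica
  rot[19] = $quokkaphilosophical
Sorted (with $ < everything):
  sorted[0] = $quokkaphilosophical
  sorted[1] = al$quokkaphilosophic
  sorted[2] = aphilosophical$quokk
  sorted[3] = cal$quokkaphilosophi
  sorted[4] = hical$quokkaphilosop
  sorted[5] = hilosophical$quokkap
  sorted[6] = ical$quokkaphilosoph
  sorted[7] = ilosophical$quokkaph
  sorted[8] = kaphilosophical$quok
  sorted[9] = kkaphilosophical$quo
  sorted[10] = l$quokkaphilosophica
  sorted[11] = losophical$quokkaphi
  sorted[12] = okkaphilosophical$qu
  sorted[13] = ophical$quokkaphilos
  sorted[14] = osophical$quokkaphil
  sorted[15] = phical$quokkaphiloso
  sorted[16] = philosophical$quokka
  sorted[17] = quokkaphilosophical$
  sorted[18] = sophical$quokkaphilo
  sorted[19] = uokkaphilosophical$q
sorted[8] = kaphilosophical$quok

Answer: kaphilosophical$quok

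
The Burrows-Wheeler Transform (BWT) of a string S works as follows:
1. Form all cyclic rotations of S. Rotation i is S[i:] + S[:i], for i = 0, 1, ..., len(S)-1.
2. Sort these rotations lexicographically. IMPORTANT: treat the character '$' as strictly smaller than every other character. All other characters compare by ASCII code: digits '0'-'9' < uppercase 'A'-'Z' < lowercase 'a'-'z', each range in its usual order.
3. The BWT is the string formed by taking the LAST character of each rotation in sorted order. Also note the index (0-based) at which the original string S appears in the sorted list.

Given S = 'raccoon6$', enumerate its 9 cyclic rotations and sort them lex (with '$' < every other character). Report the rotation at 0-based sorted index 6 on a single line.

All 9 rotations (rotation i = S[i:]+S[:i]):
  rot[0] = raccoon6$
  rot[1] = accoon6$r
  rot[2] = ccoon6$ra
  rot[3] = coon6$rac
  rot[4] = oon6$racc
  rot[5] = on6$racco
  rot[6] = n6$raccoo
  rot[7] = 6$raccoon
  rot[8] = $raccoon6
Sorted (with $ < everything):
  sorted[0] = $raccoon6
  sorted[1] = 6$raccoon
  sorted[2] = accoon6$r
  sorted[3] = ccoon6$ra
  sorted[4] = coon6$rac
  sorted[5] = n6$raccoo
  sorted[6] = on6$racco
  sorted[7] = oon6$racc
  sorted[8] = raccoon6$
sorted[6] = on6$racco

Answer: on6$racco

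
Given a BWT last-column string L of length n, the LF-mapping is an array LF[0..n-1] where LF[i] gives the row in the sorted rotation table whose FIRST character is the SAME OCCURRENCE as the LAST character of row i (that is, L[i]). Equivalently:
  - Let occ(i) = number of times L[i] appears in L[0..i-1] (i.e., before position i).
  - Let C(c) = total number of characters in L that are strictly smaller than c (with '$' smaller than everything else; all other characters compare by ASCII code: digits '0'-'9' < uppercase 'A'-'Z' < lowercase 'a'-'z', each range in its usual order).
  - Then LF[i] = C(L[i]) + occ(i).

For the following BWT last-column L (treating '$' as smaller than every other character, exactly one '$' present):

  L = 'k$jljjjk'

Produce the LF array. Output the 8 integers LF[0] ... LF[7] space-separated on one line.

Answer: 5 0 1 7 2 3 4 6

Derivation:
Char counts: '$':1, 'j':4, 'k':2, 'l':1
C (first-col start): C('$')=0, C('j')=1, C('k')=5, C('l')=7
L[0]='k': occ=0, LF[0]=C('k')+0=5+0=5
L[1]='$': occ=0, LF[1]=C('$')+0=0+0=0
L[2]='j': occ=0, LF[2]=C('j')+0=1+0=1
L[3]='l': occ=0, LF[3]=C('l')+0=7+0=7
L[4]='j': occ=1, LF[4]=C('j')+1=1+1=2
L[5]='j': occ=2, LF[5]=C('j')+2=1+2=3
L[6]='j': occ=3, LF[6]=C('j')+3=1+3=4
L[7]='k': occ=1, LF[7]=C('k')+1=5+1=6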